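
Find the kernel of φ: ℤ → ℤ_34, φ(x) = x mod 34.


Kernel = preimage of identity
ker(φ) = {x ∈ ℤ : x ≡ 0 (mod 34)} = 34ℤ = {0, ±34, ±68, ...}

ker(φ) = 34ℤ


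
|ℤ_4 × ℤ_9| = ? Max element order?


|ℤ_4 × ℤ_9| = 4 × 9 = 36
Max element order = lcm(4,9) = 36
Cyclic? Yes (gcd=1)

|ℤ_4×ℤ_9| = 36, max element order = 36


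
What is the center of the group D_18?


Z(G) = {g ∈ G | gx = xg for all x ∈ G}
For even n, Z(D_n) = {e, r^(n/2)}: the 180° rotation r^9 commutes with every reflection and rotation

Z(D_18) = {e, r^9}


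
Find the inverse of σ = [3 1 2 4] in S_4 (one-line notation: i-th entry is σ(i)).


To find σ⁻¹, swap domain and range:
σ(1) = 3 → σ⁻¹(3) = 1
σ(2) = 1 → σ⁻¹(1) = 2
σ(3) = 2 → σ⁻¹(2) = 3
σ(4) = 4 → σ⁻¹(4) = 4

σ⁻¹ = [2 3 1 4]


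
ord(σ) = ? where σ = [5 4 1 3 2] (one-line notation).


Cycle decomposition: (1 5 2 4 3)
Cycle lengths: 5
Order = lcm(5) = 5

ord(σ) = 5


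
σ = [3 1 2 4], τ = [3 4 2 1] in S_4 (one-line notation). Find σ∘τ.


σ∘τ: apply τ first, then σ
1 →τ 3 →σ 2
2 →τ 4 →σ 4
3 →τ 2 →σ 1
4 →τ 1 →σ 3

σ∘τ = [2 4 1 3]


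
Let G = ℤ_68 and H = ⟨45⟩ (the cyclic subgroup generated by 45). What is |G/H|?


|⟨45⟩| = n / gcd(45, 68) = 68 / 1 = 68
H is normal (ℤ_68 is abelian).
|G/H| = |G| / |H| = 68 / 68 = 1

|G/H| = 1


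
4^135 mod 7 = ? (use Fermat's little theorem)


Fermat's little theorem: if p is prime and gcd(a,p)=1, then a^(p-1) ≡ 1 (mod p)
p = 7 is prime, gcd(4,7) = 1
Reduce exponent: 135 mod 6 = 3
So 4^135 ≡ 4^3 (mod 7)
4^3 mod 7 = 1

4^135 ≡ 1 (mod 7)


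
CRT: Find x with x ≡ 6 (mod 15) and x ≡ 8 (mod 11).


m₁ = 15, m₂ = 11, gcd = 1, so CRT applies. M = m₁·m₂ = 165
Let M₁ = M/m₁ = 11, M₂ = M/m₂ = 15
Find y₁ ≡ M₁⁻¹ (mod m₁): 11⁻¹ ≡ 11 (mod 15)
Find y₂ ≡ M₂⁻¹ (mod m₂): 15⁻¹ ≡ 3 (mod 11)
x = a₁·M₁·y₁ + a₂·M₂·y₂ = 6·11·11 + 8·15·3 = 1086
Reduce mod 165: x ≡ 96
Check: 96 mod 15 = 6 ✓, 96 mod 11 = 8 ✓

x ≡ 96 (mod 165)


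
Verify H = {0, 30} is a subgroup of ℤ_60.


Subgroup test for H = {0, 30} in (ℤ_60, +):
(1) 0 ∈ H? Yes
(2) Closure: for all a,b ∈ H, (a+b) mod 60 ∈ H? Yes
(3) Inverses: for all a ∈ H, -a mod 60 ∈ H? Yes

Yes, H is a subgroup of ℤ_60


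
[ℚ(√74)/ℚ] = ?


√74 has minimal polynomial x² - 74 (irreducible over ℚ since 74 is squarefree)

[ℚ(√74)/ℚ] = 2


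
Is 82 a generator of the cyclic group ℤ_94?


g generates ℤ_n iff gcd(g, n) = 1
gcd(82, 94) = 2
Since gcd = 2 ≠ 1, ⟨82⟩ has order 47 < 94, so 82 is not a generator.

No, 82 does not generate ℤ_94


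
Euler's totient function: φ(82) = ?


Factor n: 82 = 2 × 41
φ(n) = n · ∏(1 - 1/p) over distinct primes p | n
φ(82) = 82 · (1 - 1/2) · (1 - 1/41) = 40

φ(82) = 40


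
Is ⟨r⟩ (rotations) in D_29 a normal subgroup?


H = ⟨r⟩ (rotations) in D_29
The rotation subgroup ⟨r⟩ has index 2 in D_29, so it is normal

Yes, normal subgroup


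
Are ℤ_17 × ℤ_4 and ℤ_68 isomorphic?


Comparing ℤ_17 × ℤ_4 and ℤ_68:
gcd(17,4) = 1, so ℤ_17 × ℤ_4 ≅ ℤ_68 (CRT)

Yes, ℤ_17 × ℤ_4 ≅ ℤ_68


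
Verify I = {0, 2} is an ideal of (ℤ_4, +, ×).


Check ideal conditions for I = {0, 2} in ℤ_4:
(1) I is an additive subgroup? Yes
(2) For r ∈ ℤ_4 and a ∈ I: r·a ∈ I? Yes

Yes, I is an ideal of ℤ_4


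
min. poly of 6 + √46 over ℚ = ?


Let α = 6 + √46. Then α - 6 = √46, so (α - 6)² = 46, giving α² - 12α - 10 = 0. Degree 2 and α ∉ ℚ, so this is the minimal polynomial.

Minimal polynomial: x² - 12x - 10


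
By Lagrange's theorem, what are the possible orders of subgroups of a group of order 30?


Lagrange's theorem: |H| divides |G|
|G| = 30
Divisors of 30: 1, 2, 3, 5, 6, 10, 15, 30

Possible subgroup orders: {1, 2, 3, 5, 6, 10, 15, 30}


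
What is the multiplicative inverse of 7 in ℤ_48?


Use the extended Euclidean algorithm to write 1 = 7·s + 48·t; then s mod 48 is the inverse.
Euclidean algorithm:
  7 = 0·48 + 7
  48 = 6·7 + 6
  7 = 1·6 + 1
  6 = 6·1 + 0
gcd(7,48) = 1
Back-substitution gives: 7·(7) + 48·(-1) = 1
So 7⁻¹ ≡ 7 ≡ 7 (mod 48)
Check: 7 × 7 = 49 ≡ 1 (mod 48) ✓

7⁻¹ ≡ 7 (mod 48)


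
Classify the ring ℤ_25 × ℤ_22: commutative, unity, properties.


Direct product ring; commutative with unity (1,1); but (1,0)·(0,1) = (0,0) gives zero divisors, so not an integral domain
Commutative: Yes
Integral domain: No
Has unity: Yes

ℤ_25 × ℤ_22: Commutative=Yes, Unity=Yes


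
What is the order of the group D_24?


|D_n| = 2n (n rotations and n reflections)
|D_24| = 2×24 = 48

|D_24| = 48


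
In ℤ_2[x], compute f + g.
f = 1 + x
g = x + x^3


Add coefficients mod 2:
x^0: 1 + 0 = 1 (mod 2)
x^1: 1 + 1 = 0 (mod 2)
x^2: 0 + 0 = 0 (mod 2)
x^3: 0 + 1 = 1 (mod 2)
Result: 1 + x^3

f + g = 1 + x^3


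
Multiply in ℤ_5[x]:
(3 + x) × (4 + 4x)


Expand and collect like terms; reduce coefficients mod 5:
x^0: 3·4 = 12 ≡ 2 (mod 5)
x^1: 3·4 + 1·4 = 16 ≡ 1 (mod 5)
x^2: 1·4 = 4 ≡ 4 (mod 5)
Result: 2 + x + 4x^2

f · g = 2 + x + 4x^2


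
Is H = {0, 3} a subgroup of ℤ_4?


Subgroup test for H = {0, 3} in (ℤ_4, +):
(1) 0 ∈ H? Yes
(2) Closure: for all a,b ∈ H, (a+b) mod 4 ∈ H? No  [counterexample: 3 + 3 = 2 ∉ H]
(3) Inverses: for all a ∈ H, -a mod 4 ∈ H? No

No, H is not a subgroup of ℤ_4


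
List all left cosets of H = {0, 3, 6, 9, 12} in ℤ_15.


H = {0, 3, 6, 9, 12}, |H| = 5
Number of cosets = |G|/|H| = 15/5 = 3
0 + H = {0, 3, 6, 9, 12}
1 + H = {1, 4, 7, 10, 13}
2 + H = {2, 5, 8, 11, 14}

Cosets: 0+H={0,3,6,9,12}; 1+H={1,4,7,10,13}; 2+H={2,5,8,11,14}


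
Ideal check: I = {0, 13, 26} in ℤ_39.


Check ideal conditions for I = {0, 13, 26} in ℤ_39:
(1) I is an additive subgroup? Yes
(2) For r ∈ ℤ_39 and a ∈ I: r·a ∈ I? Yes

Yes, I is an ideal of ℤ_39


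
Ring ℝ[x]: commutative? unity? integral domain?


Polynomial ring over ℝ (an integral domain) is a commutative integral domain with unity 1
Commutative: Yes
Integral domain: Yes
Has unity: Yes

ℝ[x]: Commutative=Yes, Unity=Yes


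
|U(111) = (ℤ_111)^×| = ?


U(n) is the group of units mod n; |U(n)| = φ(n)
|U(111)| = φ(111) = 72

|U(111) = (ℤ_111)^×| = 72


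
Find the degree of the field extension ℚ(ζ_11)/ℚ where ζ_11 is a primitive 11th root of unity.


[ℚ(ζ_n):ℚ] = deg Φ_n(x) = φ(n). Here φ(11) = 10

[ℚ(ζ_11)/ℚ where ζ_11 is a primitive 11th root of unity] = 10


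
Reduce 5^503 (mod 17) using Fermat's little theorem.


Fermat's little theorem: if p is prime and gcd(a,p)=1, then a^(p-1) ≡ 1 (mod p)
p = 17 is prime, gcd(5,17) = 1
Reduce exponent: 503 mod 16 = 7
So 5^503 ≡ 5^7 (mod 17)
5^7 mod 17 = 10

5^503 ≡ 10 (mod 17)


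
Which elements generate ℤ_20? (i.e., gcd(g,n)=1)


g generates ℤ_n iff gcd(g,n) = 1
Prime factors of 20: 2, 5
Generators are g ∈ {1,...,19} not divisible by any of these primes.
Generators: {1, 3, 7, 9, 11, 13, 17, 19}
Number of generators = φ(20) = 8

Generators of ℤ_20 = {1, 3, 7, 9, 11, 13, 17, 19}


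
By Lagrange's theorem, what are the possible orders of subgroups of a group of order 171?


Lagrange's theorem: |H| divides |G|
|G| = 171
Divisors of 171: 1, 3, 9, 19, 57, 171

Possible subgroup orders: {1, 3, 9, 19, 57, 171}


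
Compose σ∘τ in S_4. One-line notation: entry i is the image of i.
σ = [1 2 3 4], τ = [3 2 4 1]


σ∘τ: apply τ first, then σ
1 →τ 3 →σ 3
2 →τ 2 →σ 2
3 →τ 4 →σ 4
4 →τ 1 →σ 1

σ∘τ = [3 2 4 1]


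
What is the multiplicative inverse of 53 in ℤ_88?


Use the extended Euclidean algorithm to write 1 = 53·s + 88·t; then s mod 88 is the inverse.
Euclidean algorithm:
  53 = 0·88 + 53
  88 = 1·53 + 35
  53 = 1·35 + 18
  35 = 1·18 + 17
  18 = 1·17 + 1
  17 = 17·1 + 0
gcd(53,88) = 1
Back-substitution gives: 53·(5) + 88·(-3) = 1
So 53⁻¹ ≡ 5 ≡ 5 (mod 88)
Check: 53 × 5 = 265 ≡ 1 (mod 88) ✓

53⁻¹ ≡ 5 (mod 88)


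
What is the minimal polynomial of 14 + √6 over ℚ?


Let α = 14 + √6. Then α - 14 = √6, so (α - 14)² = 6, giving α² - 28α + 190 = 0. Degree 2 and α ∉ ℚ, so this is the minimal polynomial.

Minimal polynomial: x² - 28x + 190


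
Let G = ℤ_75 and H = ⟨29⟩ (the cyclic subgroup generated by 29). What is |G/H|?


|⟨29⟩| = n / gcd(29, 75) = 75 / 1 = 75
H is normal (ℤ_75 is abelian).
|G/H| = |G| / |H| = 75 / 75 = 1

|G/H| = 1


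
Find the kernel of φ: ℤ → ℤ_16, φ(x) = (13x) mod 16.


Kernel = preimage of identity
ker(φ) = {x ∈ ℤ : 13x ≡ 0 (mod 16)}. gcd(13,16) = 1, so 13x ≡ 0 (mod 16) ⟺ x ≡ 0 (mod 16/1 = 16). Hence ker(φ) = 16ℤ

ker(φ) = 16ℤ


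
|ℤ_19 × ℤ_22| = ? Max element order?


|ℤ_19 × ℤ_22| = 19 × 22 = 418
Max element order = lcm(19,22) = 418
Cyclic? Yes (gcd=1)

|ℤ_19×ℤ_22| = 418, max element order = 418


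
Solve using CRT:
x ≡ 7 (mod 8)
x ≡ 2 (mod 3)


m₁ = 8, m₂ = 3, gcd = 1, so CRT applies. M = m₁·m₂ = 24
Let M₁ = M/m₁ = 3, M₂ = M/m₂ = 8
Find y₁ ≡ M₁⁻¹ (mod m₁): 3⁻¹ ≡ 3 (mod 8)
Find y₂ ≡ M₂⁻¹ (mod m₂): 8⁻¹ ≡ 2 (mod 3)
x = a₁·M₁·y₁ + a₂·M₂·y₂ = 7·3·3 + 2·8·2 = 95
Reduce mod 24: x ≡ 23
Check: 23 mod 8 = 7 ✓, 23 mod 3 = 2 ✓

x ≡ 23 (mod 24)


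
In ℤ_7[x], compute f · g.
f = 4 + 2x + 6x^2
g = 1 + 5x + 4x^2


Expand and collect like terms; reduce coefficients mod 7:
x^0: 4·1 = 4 ≡ 4 (mod 7)
x^1: 4·5 + 2·1 = 22 ≡ 1 (mod 7)
x^2: 4·4 + 2·5 + 6·1 = 32 ≡ 4 (mod 7)
x^3: 2·4 + 6·5 = 38 ≡ 3 (mod 7)
x^4: 6·4 = 24 ≡ 3 (mod 7)
Result: 4 + x + 4x^2 + 3x^3 + 3x^4

f · g = 4 + x + 4x^2 + 3x^3 + 3x^4


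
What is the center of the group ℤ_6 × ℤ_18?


Z(G) = {g ∈ G | gx = xg for all x ∈ G}
Direct product of abelian groups is abelian, so Z(G) = G

Z(ℤ_6 × ℤ_18) = ℤ_6 × ℤ_18


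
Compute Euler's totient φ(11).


φ(n) = count of k ∈ {1,...,n} with gcd(k,n)=1
Coprimes to 11: {1, 2, 3, 4, 5, 6, 7, 8, 9, 10}
Count: 10

φ(11) = 10


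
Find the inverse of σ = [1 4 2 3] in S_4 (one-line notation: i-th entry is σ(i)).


To find σ⁻¹, swap domain and range:
σ(1) = 1 → σ⁻¹(1) = 1
σ(2) = 4 → σ⁻¹(4) = 2
σ(3) = 2 → σ⁻¹(2) = 3
σ(4) = 3 → σ⁻¹(3) = 4

σ⁻¹ = [1 3 4 2]


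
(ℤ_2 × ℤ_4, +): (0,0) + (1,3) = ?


Operation: componentwise addition mod (2, 4)
(0,0) + (1,3) = ((a₁+b₁) mod 2, (a₂+b₂) mod 4) with a = (0,0), b = (1,3)

(0,0) + (1,3) = (1,3)


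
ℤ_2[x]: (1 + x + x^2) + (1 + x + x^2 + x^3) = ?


Add coefficients mod 2:
x^0: 1 + 1 = 0 (mod 2)
x^1: 1 + 1 = 0 (mod 2)
x^2: 1 + 1 = 0 (mod 2)
x^3: 0 + 1 = 1 (mod 2)
Result: x^3

f + g = x^3


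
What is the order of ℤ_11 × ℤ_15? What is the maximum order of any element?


|ℤ_11 × ℤ_15| = 11 × 15 = 165
Max element order = lcm(11,15) = 165
Cyclic? Yes (gcd=1)

|ℤ_11×ℤ_15| = 165, max element order = 165


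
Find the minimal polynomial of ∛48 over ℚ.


∛48 satisfies x³ - 48 = 0, irreducible over ℚ (no rational root; 48 is not a perfect cube)

Minimal polynomial: x³ - 48


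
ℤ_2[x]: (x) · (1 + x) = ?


Expand and collect like terms; reduce coefficients mod 2:
x^0: 0·1 = 0 ≡ 0 (mod 2)
x^1: 0·1 + 1·1 = 1 ≡ 1 (mod 2)
x^2: 1·1 = 1 ≡ 1 (mod 2)
Result: x + x^2

f · g = x + x^2


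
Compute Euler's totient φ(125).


Factor n: 125 = 5^3
φ(n) = n · ∏(1 - 1/p) over distinct primes p | n
φ(125) = 125 · (1 - 1/5) = 100

φ(125) = 100


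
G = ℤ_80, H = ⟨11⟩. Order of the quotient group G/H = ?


|⟨11⟩| = n / gcd(11, 80) = 80 / 1 = 80
H is normal (ℤ_80 is abelian).
|G/H| = |G| / |H| = 80 / 80 = 1

|G/H| = 1


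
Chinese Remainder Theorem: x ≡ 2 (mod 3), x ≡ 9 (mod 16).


m₁ = 3, m₂ = 16, gcd = 1, so CRT applies. M = m₁·m₂ = 48
Let M₁ = M/m₁ = 16, M₂ = M/m₂ = 3
Find y₁ ≡ M₁⁻¹ (mod m₁): 16⁻¹ ≡ 1 (mod 3)
Find y₂ ≡ M₂⁻¹ (mod m₂): 3⁻¹ ≡ 11 (mod 16)
x = a₁·M₁·y₁ + a₂·M₂·y₂ = 2·16·1 + 9·3·11 = 329
Reduce mod 48: x ≡ 41
Check: 41 mod 3 = 2 ✓, 41 mod 16 = 9 ✓

x ≡ 41 (mod 48)


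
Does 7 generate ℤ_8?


g generates ℤ_n iff gcd(g, n) = 1
gcd(7, 8) = 1
Since gcd = 1, 7 is a generator.

Yes, 7 generates ℤ_8


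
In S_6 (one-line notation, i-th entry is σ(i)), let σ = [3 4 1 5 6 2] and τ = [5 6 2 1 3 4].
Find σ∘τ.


σ∘τ: apply τ first, then σ
1 →τ 5 →σ 6
2 →τ 6 →σ 2
3 →τ 2 →σ 4
4 →τ 1 →σ 3
5 →τ 3 →σ 1
6 →τ 4 →σ 5

σ∘τ = [6 2 4 3 1 5]


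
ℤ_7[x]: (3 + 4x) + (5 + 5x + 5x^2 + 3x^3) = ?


Add coefficients mod 7:
x^0: 3 + 5 = 1 (mod 7)
x^1: 4 + 5 = 2 (mod 7)
x^2: 0 + 5 = 5 (mod 7)
x^3: 0 + 3 = 3 (mod 7)
Result: 1 + 2x + 5x^2 + 3x^3

f + g = 1 + 2x + 5x^2 + 3x^3


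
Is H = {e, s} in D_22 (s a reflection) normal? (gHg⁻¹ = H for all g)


H = {e, s} in D_22 (s a reflection)
r·s·r⁻¹ = sr⁻² ≠ s for n ≥ 3, so {e, s} is not closed under conjugation

No, not a normal subgroup


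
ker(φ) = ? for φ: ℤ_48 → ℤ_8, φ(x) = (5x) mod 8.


Kernel = preimage of identity
ker(φ) = {x ∈ ℤ_48 : 5x ≡ 0 (mod 8)}. Since 8 | 48, φ is well-defined. The kernel is the cyclic subgroup ⟨8⟩ of ℤ_48 (order 6), i.e. {0, 8, 16, 24, 32, 40}

ker(φ) = {0, 8, 16, 24, 32, 40}


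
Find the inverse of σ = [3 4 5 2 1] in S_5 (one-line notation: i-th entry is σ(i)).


To find σ⁻¹, swap domain and range:
σ(1) = 3 → σ⁻¹(3) = 1
σ(2) = 4 → σ⁻¹(4) = 2
σ(3) = 5 → σ⁻¹(5) = 3
σ(4) = 2 → σ⁻¹(2) = 4
σ(5) = 1 → σ⁻¹(1) = 5

σ⁻¹ = [5 4 1 2 3]


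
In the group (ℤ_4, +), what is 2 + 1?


Operation: addition mod 4
2 + 1 = (a + b) mod 4 with a = 2, b = 1

2 + 1 = 3


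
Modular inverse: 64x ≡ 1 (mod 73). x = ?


Use the extended Euclidean algorithm to write 1 = 64·s + 73·t; then s mod 73 is the inverse.
Euclidean algorithm:
  64 = 0·73 + 64
  73 = 1·64 + 9
  64 = 7·9 + 1
  9 = 9·1 + 0
gcd(64,73) = 1
Back-substitution gives: 64·(8) + 73·(-7) = 1
So 64⁻¹ ≡ 8 ≡ 8 (mod 73)
Check: 64 × 8 = 512 ≡ 1 (mod 73) ✓

64⁻¹ ≡ 8 (mod 73)


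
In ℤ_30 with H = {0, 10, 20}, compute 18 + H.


18 + H = {18 + h (mod 30) : h ∈ H}
18+0=18, 18+10=28, 18+20=8
18 + H = {8, 18, 28} = 8 + H

18 + H = {8, 18, 28}


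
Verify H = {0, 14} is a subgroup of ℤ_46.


Subgroup test for H = {0, 14} in (ℤ_46, +):
(1) 0 ∈ H? Yes
(2) Closure: for all a,b ∈ H, (a+b) mod 46 ∈ H? No  [counterexample: 14 + 14 = 28 ∉ H]
(3) Inverses: for all a ∈ H, -a mod 46 ∈ H? No

No, H is not a subgroup of ℤ_46


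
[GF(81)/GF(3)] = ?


GF(81) = GF(3^4), so the extension degree is 4

[GF(81)/GF(3)] = 4


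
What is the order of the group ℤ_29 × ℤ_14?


|A × B| = |A| · |B|
|ℤ_29 × ℤ_14| = 29 × 14 = 406

|ℤ_29 × ℤ_14| = 406


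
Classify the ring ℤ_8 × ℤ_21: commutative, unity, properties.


Direct product ring; commutative with unity (1,1); but (1,0)·(0,1) = (0,0) gives zero divisors, so not an integral domain
Commutative: Yes
Integral domain: No
Has unity: Yes

ℤ_8 × ℤ_21: Commutative=Yes, Unity=Yes


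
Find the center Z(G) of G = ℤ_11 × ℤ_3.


Z(G) = {g ∈ G | gx = xg for all x ∈ G}
Direct product of abelian groups is abelian, so Z(G) = G

Z(ℤ_11 × ℤ_3) = ℤ_11 × ℤ_3


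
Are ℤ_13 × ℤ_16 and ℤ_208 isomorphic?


Comparing ℤ_13 × ℤ_16 and ℤ_208:
gcd(13,16) = 1, so ℤ_13 × ℤ_16 ≅ ℤ_208 (CRT)

Yes, ℤ_13 × ℤ_16 ≅ ℤ_208


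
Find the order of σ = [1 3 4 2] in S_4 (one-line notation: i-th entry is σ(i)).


Cycle decomposition: (2 3 4)
Cycle lengths: 3
Order = lcm(3) = 3

ord(σ) = 3


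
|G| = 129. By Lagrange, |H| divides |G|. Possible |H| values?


Lagrange's theorem: |H| divides |G|
|G| = 129
Divisors of 129: 1, 3, 43, 129

Possible subgroup orders: {1, 3, 43, 129}


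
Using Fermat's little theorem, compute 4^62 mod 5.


Fermat's little theorem: if p is prime and gcd(a,p)=1, then a^(p-1) ≡ 1 (mod p)
p = 5 is prime, gcd(4,5) = 1
Reduce exponent: 62 mod 4 = 2
So 4^62 ≡ 4^2 (mod 5)
4^2 mod 5 = 1

4^62 ≡ 1 (mod 5)


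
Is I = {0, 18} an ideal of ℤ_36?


Check ideal conditions for I = {0, 18} in ℤ_36:
(1) I is an additive subgroup? Yes
(2) For r ∈ ℤ_36 and a ∈ I: r·a ∈ I? Yes

Yes, I is an ideal of ℤ_36


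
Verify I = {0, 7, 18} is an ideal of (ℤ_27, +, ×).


Check ideal conditions for I = {0, 7, 18} in ℤ_27:
(1) I is an additive subgroup? No
(2) For r ∈ ℤ_27 and a ∈ I: r·a ∈ I? No  [counterexample: r=2, a=7, r·a mod 27 = 14 ∉ I]

No, I is not an ideal of ℤ_27


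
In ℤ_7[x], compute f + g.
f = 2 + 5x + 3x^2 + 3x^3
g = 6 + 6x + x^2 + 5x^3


Add coefficients mod 7:
x^0: 2 + 6 = 1 (mod 7)
x^1: 5 + 6 = 4 (mod 7)
x^2: 3 + 1 = 4 (mod 7)
x^3: 3 + 5 = 1 (mod 7)
Result: 1 + 4x + 4x^2 + x^3

f + g = 1 + 4x + 4x^2 + x^3


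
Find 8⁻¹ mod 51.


Use the extended Euclidean algorithm to write 1 = 8·s + 51·t; then s mod 51 is the inverse.
Euclidean algorithm:
  8 = 0·51 + 8
  51 = 6·8 + 3
  8 = 2·3 + 2
  3 = 1·2 + 1
  2 = 2·1 + 0
gcd(8,51) = 1
Back-substitution gives: 8·(-19) + 51·(3) = 1
So 8⁻¹ ≡ -19 ≡ 32 (mod 51)
Check: 8 × 32 = 256 ≡ 1 (mod 51) ✓

8⁻¹ ≡ 32 (mod 51)


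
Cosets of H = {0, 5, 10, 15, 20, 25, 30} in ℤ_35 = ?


H = {0, 5, 10, 15, 20, 25, 30}, |H| = 7
Number of cosets = |G|/|H| = 35/7 = 5
0 + H = {0, 5, 10, 15, 20, 25, 30}
1 + H = {1, 6, 11, 16, 21, 26, 31}
2 + H = {2, 7, 12, 17, 22, 27, 32}
3 + H = {3, 8, 13, 18, 23, 28, 33}
4 + H = {4, 9, 14, 19, 24, 29, 34}

Cosets: 0+H={0,5,10,15,20,25,30}; 1+H={1,6,11,16,21,26,31}; 2+H={2,7,12,17,22,27,32}; 3+H={3,8,13,18,23,28,33}; 4+H={4,9,14,19,24,29,34}


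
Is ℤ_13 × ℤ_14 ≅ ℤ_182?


Comparing ℤ_13 × ℤ_14 and ℤ_182:
gcd(13,14) = 1, so ℤ_13 × ℤ_14 ≅ ℤ_182 (CRT)

Yes, ℤ_13 × ℤ_14 ≅ ℤ_182


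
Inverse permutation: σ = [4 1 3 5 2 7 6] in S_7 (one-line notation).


To find σ⁻¹, swap domain and range:
σ(1) = 4 → σ⁻¹(4) = 1
σ(2) = 1 → σ⁻¹(1) = 2
σ(3) = 3 → σ⁻¹(3) = 3
σ(4) = 5 → σ⁻¹(5) = 4
σ(5) = 2 → σ⁻¹(2) = 5
σ(6) = 7 → σ⁻¹(7) = 6
σ(7) = 6 → σ⁻¹(6) = 7

σ⁻¹ = [2 5 3 1 4 7 6]


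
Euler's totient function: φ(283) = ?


Factor n: 283 = 283
φ(n) = n · ∏(1 - 1/p) over distinct primes p | n
φ(283) = 283 · (1 - 1/283) = 282

φ(283) = 282


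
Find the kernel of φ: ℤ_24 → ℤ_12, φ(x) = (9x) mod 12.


Kernel = preimage of identity
ker(φ) = {x ∈ ℤ_24 : 9x ≡ 0 (mod 12)}. Since 12 | 24, φ is well-defined. The kernel is the cyclic subgroup ⟨4⟩ of ℤ_24 (order 6), i.e. {0, 4, 8, 12, 16, 20}

ker(φ) = {0, 4, 8, 12, 16, 20}


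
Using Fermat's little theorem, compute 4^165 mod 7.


Fermat's little theorem: if p is prime and gcd(a,p)=1, then a^(p-1) ≡ 1 (mod p)
p = 7 is prime, gcd(4,7) = 1
Reduce exponent: 165 mod 6 = 3
So 4^165 ≡ 4^3 (mod 7)
4^3 mod 7 = 1

4^165 ≡ 1 (mod 7)


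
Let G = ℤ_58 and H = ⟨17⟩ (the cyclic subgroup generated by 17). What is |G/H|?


|⟨17⟩| = n / gcd(17, 58) = 58 / 1 = 58
H is normal (ℤ_58 is abelian).
|G/H| = |G| / |H| = 58 / 58 = 1

|G/H| = 1


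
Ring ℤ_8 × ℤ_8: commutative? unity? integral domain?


Direct product ring; commutative with unity (1,1); but (1,0)·(0,1) = (0,0) gives zero divisors, so not an integral domain
Commutative: Yes
Integral domain: No
Has unity: Yes

ℤ_8 × ℤ_8: Commutative=Yes, Unity=Yes


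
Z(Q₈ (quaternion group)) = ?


Z(G) = {g ∈ G | gx = xg for all x ∈ G}
In Q₈ = {±1, ±i, ±j, ±k}, only ±1 commute with every element

Z(Q₈ (quaternion group)) = {1, -1}


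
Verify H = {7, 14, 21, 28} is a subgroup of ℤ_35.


Subgroup test for H = {7, 14, 21, 28} in (ℤ_35, +):
(1) 0 ∈ H? No
(2) Closure: for all a,b ∈ H, (a+b) mod 35 ∈ H? No  [counterexample: 7 + 28 = 0 ∉ H]
(3) Inverses: for all a ∈ H, -a mod 35 ∈ H? Yes

No, H is not a subgroup of ℤ_35


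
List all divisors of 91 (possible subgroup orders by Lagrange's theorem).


Lagrange's theorem: |H| divides |G|
|G| = 91
Divisors of 91: 1, 7, 13, 91

Possible subgroup orders: {1, 7, 13, 91}


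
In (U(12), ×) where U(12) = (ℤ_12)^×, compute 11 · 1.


Operation: multiplication mod 12
11 · 1 = (a × b) mod 12 with a = 11, b = 1

11 · 1 = 11


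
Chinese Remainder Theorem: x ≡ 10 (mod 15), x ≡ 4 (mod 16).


m₁ = 15, m₂ = 16, gcd = 1, so CRT applies. M = m₁·m₂ = 240
Let M₁ = M/m₁ = 16, M₂ = M/m₂ = 15
Find y₁ ≡ M₁⁻¹ (mod m₁): 16⁻¹ ≡ 1 (mod 15)
Find y₂ ≡ M₂⁻¹ (mod m₂): 15⁻¹ ≡ 15 (mod 16)
x = a₁·M₁·y₁ + a₂·M₂·y₂ = 10·16·1 + 4·15·15 = 1060
Reduce mod 240: x ≡ 100
Check: 100 mod 15 = 10 ✓, 100 mod 16 = 4 ✓

x ≡ 100 (mod 240)


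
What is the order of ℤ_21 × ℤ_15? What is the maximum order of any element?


|ℤ_21 × ℤ_15| = 21 × 15 = 315
Max element order = lcm(21,15) = 105
Cyclic? No (gcd=3)

|ℤ_21×ℤ_15| = 315, max element order = 105


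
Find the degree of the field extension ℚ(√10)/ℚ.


√10 has minimal polynomial x² - 10 (irreducible over ℚ since 10 is squarefree)

[ℚ(√10)/ℚ] = 2


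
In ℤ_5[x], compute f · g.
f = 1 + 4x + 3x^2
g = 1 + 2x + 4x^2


Expand and collect like terms; reduce coefficients mod 5:
x^0: 1·1 = 1 ≡ 1 (mod 5)
x^1: 1·2 + 4·1 = 6 ≡ 1 (mod 5)
x^2: 1·4 + 4·2 + 3·1 = 15 ≡ 0 (mod 5)
x^3: 4·4 + 3·2 = 22 ≡ 2 (mod 5)
x^4: 3·4 = 12 ≡ 2 (mod 5)
Result: 1 + x + 2x^3 + 2x^4

f · g = 1 + x + 2x^3 + 2x^4


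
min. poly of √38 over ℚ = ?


√38 satisfies x² - 38 = 0, irreducible over ℚ since 38 is squarefree

Minimal polynomial: x² - 38


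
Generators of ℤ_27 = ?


g generates ℤ_n iff gcd(g,n) = 1
Prime factors of 27: 3
Generators are g ∈ {1,...,26} not divisible by any of these primes.
Generators: {1, 2, 4, 5, 7, 8, 10, 11, 13, 14, 16, 17, 19, 20, 22, 23, 25, 26}
Number of generators = φ(27) = 18

Generators of ℤ_27 = {1, 2, 4, 5, 7, 8, 10, 11, 13, 14, 16, 17, 19, 20, 22, 23, 25, 26}


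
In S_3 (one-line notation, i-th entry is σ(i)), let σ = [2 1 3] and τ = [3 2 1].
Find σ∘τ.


σ∘τ: apply τ first, then σ
1 →τ 3 →σ 3
2 →τ 2 →σ 1
3 →τ 1 →σ 2

σ∘τ = [3 1 2]


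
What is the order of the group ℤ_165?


ℤ_n has n elements.

|ℤ_165| = 165


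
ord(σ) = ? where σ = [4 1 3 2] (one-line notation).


Cycle decomposition: (1 4 2)
Cycle lengths: 3
Order = lcm(3) = 3

ord(σ) = 3


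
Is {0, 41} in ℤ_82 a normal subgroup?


H = {0, 41} in ℤ_82
ℤ_82 is abelian; every subgroup of an abelian group is normal

Yes, normal subgroup


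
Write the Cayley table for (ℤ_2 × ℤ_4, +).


Elements: {(0,0), (0,1), (0,2), (0,3), (1,0), (1,1), (1,2), (1,3)}
Operation: componentwise addition mod (2, 4)
Entry (a, b) = ((a₁+b₁) mod 2, (a₂+b₂) mod 4)

Cayley table:
      | (0,0) | (0,1) | (0,2) | (0,3) | (1,0) | (1,1) | (1,2) | (1,3)
(0,0) | (0,0) | (0,1) | (0,2) | (0,3) | (1,0) | (1,1) | (1,2) | (1,3)
(0,1) | (0,1) | (0,2) | (0,3) | (0,0) | (1,1) | (1,2) | (1,3) | (1,0)
(0,2) | (0,2) | (0,3) | (0,0) | (0,1) | (1,2) | (1,3) | (1,0) | (1,1)
(0,3) | (0,3) | (0,0) | (0,1) | (0,2) | (1,3) | (1,0) | (1,1) | (1,2)
(1,0) | (1,0) | (1,1) | (1,2) | (1,3) | (0,0) | (0,1) | (0,2) | (0,3)
(1,1) | (1,1) | (1,2) | (1,3) | (1,0) | (0,1) | (0,2) | (0,3) | (0,0)
(1,2) | (1,2) | (1,3) | (1,0) | (1,1) | (0,2) | (0,3) | (0,0) | (0,1)
(1,3) | (1,3) | (1,0) | (1,1) | (1,2) | (0,3) | (0,0) | (0,1) | (0,2)


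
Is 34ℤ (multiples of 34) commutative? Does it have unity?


34ℤ is a commutative ring under +,× but has no multiplicative identity (1 ∉ 34ℤ); it has no zero divisors, but without unity it is not an integral domain
Commutative: Yes
Integral domain: No
Has unity: No

34ℤ (multiples of 34): Commutative=Yes, Unity=No


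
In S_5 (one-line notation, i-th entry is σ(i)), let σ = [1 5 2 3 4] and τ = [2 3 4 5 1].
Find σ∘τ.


σ∘τ: apply τ first, then σ
1 →τ 2 →σ 5
2 →τ 3 →σ 2
3 →τ 4 →σ 3
4 →τ 5 →σ 4
5 →τ 1 →σ 1

σ∘τ = [5 2 3 4 1]


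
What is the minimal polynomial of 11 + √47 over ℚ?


Let α = 11 + √47. Then α - 11 = √47, so (α - 11)² = 47, giving α² - 22α + 74 = 0. Degree 2 and α ∉ ℚ, so this is the minimal polynomial.

Minimal polynomial: x² - 22x + 74


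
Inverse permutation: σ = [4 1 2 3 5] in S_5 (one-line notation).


To find σ⁻¹, swap domain and range:
σ(1) = 4 → σ⁻¹(4) = 1
σ(2) = 1 → σ⁻¹(1) = 2
σ(3) = 2 → σ⁻¹(2) = 3
σ(4) = 3 → σ⁻¹(3) = 4
σ(5) = 5 → σ⁻¹(5) = 5

σ⁻¹ = [2 3 4 1 5]


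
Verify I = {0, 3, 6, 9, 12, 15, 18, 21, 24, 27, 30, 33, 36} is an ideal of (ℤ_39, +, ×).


Check ideal conditions for I = {0, 3, 6, 9, 12, 15, 18, 21, 24, 27, 30, 33, 36} in ℤ_39:
(1) I is an additive subgroup? Yes
(2) For r ∈ ℤ_39 and a ∈ I: r·a ∈ I? Yes

Yes, I is an ideal of ℤ_39


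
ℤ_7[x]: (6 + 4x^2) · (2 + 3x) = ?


Expand and collect like terms; reduce coefficients mod 7:
x^0: 6·2 = 12 ≡ 5 (mod 7)
x^1: 6·3 + 0·2 = 18 ≡ 4 (mod 7)
x^2: 0·3 + 4·2 = 8 ≡ 1 (mod 7)
x^3: 4·3 = 12 ≡ 5 (mod 7)
Result: 5 + 4x + x^2 + 5x^3

f · g = 5 + 4x + x^2 + 5x^3


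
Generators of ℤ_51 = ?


g generates ℤ_n iff gcd(g,n) = 1
Prime factors of 51: 3, 17
Generators are g ∈ {1,...,50} not divisible by any of these primes.
Generators: {1, 2, 4, 5, 7, 8, 10, 11, 13, 14, 16, 19, 20, 22, 23, 25, 26, 28, 29, 31, 32, 35, 37, 38, 40, 41, 43, 44, 46, 47, 49, 50}
Number of generators = φ(51) = 32

Generators of ℤ_51 = {1, 2, 4, 5, 7, 8, 10, 11, 13, 14, 16, 19, 20, 22, 23, 25, 26, 28, 29, 31, 32, 35, 37, 38, 40, 41, 43, 44, 46, 47, 49, 50}


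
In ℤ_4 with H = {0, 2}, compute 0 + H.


0 + H = {0 + h (mod 4) : h ∈ H}
0+0=0, 0+2=2

0 + H = {0, 2}


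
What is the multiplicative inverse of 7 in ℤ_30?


Use the extended Euclidean algorithm to write 1 = 7·s + 30·t; then s mod 30 is the inverse.
Euclidean algorithm:
  7 = 0·30 + 7
  30 = 4·7 + 2
  7 = 3·2 + 1
  2 = 2·1 + 0
gcd(7,30) = 1
Back-substitution gives: 7·(13) + 30·(-3) = 1
So 7⁻¹ ≡ 13 ≡ 13 (mod 30)
Check: 7 × 13 = 91 ≡ 1 (mod 30) ✓

7⁻¹ ≡ 13 (mod 30)


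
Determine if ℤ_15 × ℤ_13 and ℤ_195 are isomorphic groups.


Comparing ℤ_15 × ℤ_13 and ℤ_195:
gcd(15,13) = 1, so ℤ_15 × ℤ_13 ≅ ℤ_195 (CRT)

Yes, ℤ_15 × ℤ_13 ≅ ℤ_195


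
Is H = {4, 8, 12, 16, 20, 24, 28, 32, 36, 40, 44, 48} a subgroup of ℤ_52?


Subgroup test for H = {4, 8, 12, 16, 20, 24, 28, 32, 36, 40, 44, 48} in (ℤ_52, +):
(1) 0 ∈ H? No
(2) Closure: for all a,b ∈ H, (a+b) mod 52 ∈ H? No  [counterexample: 4 + 48 = 0 ∉ H]
(3) Inverses: for all a ∈ H, -a mod 52 ∈ H? Yes

No, H is not a subgroup of ℤ_52


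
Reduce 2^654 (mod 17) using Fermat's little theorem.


Fermat's little theorem: if p is prime and gcd(a,p)=1, then a^(p-1) ≡ 1 (mod p)
p = 17 is prime, gcd(2,17) = 1
Reduce exponent: 654 mod 16 = 14
So 2^654 ≡ 2^14 (mod 17)
2^14 mod 17 = 13

2^654 ≡ 13 (mod 17)


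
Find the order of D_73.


|D_n| = 2n (n rotations and n reflections)
|D_73| = 2×73 = 146

|D_73| = 146


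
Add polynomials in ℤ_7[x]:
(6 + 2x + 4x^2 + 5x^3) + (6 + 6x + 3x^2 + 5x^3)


Add coefficients mod 7:
x^0: 6 + 6 = 5 (mod 7)
x^1: 2 + 6 = 1 (mod 7)
x^2: 4 + 3 = 0 (mod 7)
x^3: 5 + 5 = 3 (mod 7)
Result: 5 + x + 3x^3

f + g = 5 + x + 3x^3


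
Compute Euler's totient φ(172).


Factor n: 172 = 2^2 × 43
φ(n) = n · ∏(1 - 1/p) over distinct primes p | n
φ(172) = 172 · (1 - 1/2) · (1 - 1/43) = 84

φ(172) = 84


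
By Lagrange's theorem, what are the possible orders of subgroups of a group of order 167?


Lagrange's theorem: |H| divides |G|
|G| = 167
Divisors of 167: 1, 167

Possible subgroup orders: {1, 167}


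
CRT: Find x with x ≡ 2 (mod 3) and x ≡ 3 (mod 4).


m₁ = 3, m₂ = 4, gcd = 1, so CRT applies. M = m₁·m₂ = 12
Let M₁ = M/m₁ = 4, M₂ = M/m₂ = 3
Find y₁ ≡ M₁⁻¹ (mod m₁): 4⁻¹ ≡ 1 (mod 3)
Find y₂ ≡ M₂⁻¹ (mod m₂): 3⁻¹ ≡ 3 (mod 4)
x = a₁·M₁·y₁ + a₂·M₂·y₂ = 2·4·1 + 3·3·3 = 35
Reduce mod 12: x ≡ 11
Check: 11 mod 3 = 2 ✓, 11 mod 4 = 3 ✓

x ≡ 11 (mod 12)


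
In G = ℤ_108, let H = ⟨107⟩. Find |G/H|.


|⟨107⟩| = n / gcd(107, 108) = 108 / 1 = 108
H is normal (ℤ_108 is abelian).
|G/H| = |G| / |H| = 108 / 108 = 1

|G/H| = 1


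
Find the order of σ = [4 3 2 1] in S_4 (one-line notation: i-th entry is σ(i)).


Cycle decomposition: (1 4) (2 3)
Cycle lengths: 2, 2
Order = lcm(2, 2) = 2

ord(σ) = 2


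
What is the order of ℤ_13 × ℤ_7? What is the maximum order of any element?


|ℤ_13 × ℤ_7| = 13 × 7 = 91
Max element order = lcm(13,7) = 91
Cyclic? Yes (gcd=1)

|ℤ_13×ℤ_7| = 91, max element order = 91


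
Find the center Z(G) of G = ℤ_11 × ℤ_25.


Z(G) = {g ∈ G | gx = xg for all x ∈ G}
Direct product of abelian groups is abelian, so Z(G) = G

Z(ℤ_11 × ℤ_25) = ℤ_11 × ℤ_25


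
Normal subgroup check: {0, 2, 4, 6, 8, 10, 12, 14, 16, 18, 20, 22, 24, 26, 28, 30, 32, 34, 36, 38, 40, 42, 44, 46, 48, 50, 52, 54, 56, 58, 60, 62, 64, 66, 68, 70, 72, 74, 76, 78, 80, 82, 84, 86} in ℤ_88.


H = {0, 2, 4, 6, 8, 10, 12, 14, 16, 18, 20, 22, 24, 26, 28, 30, 32, 34, 36, 38, 40, 42, 44, 46, 48, 50, 52, 54, 56, 58, 60, 62, 64, 66, 68, 70, 72, 74, 76, 78, 80, 82, 84, 86} in ℤ_88
ℤ_88 is abelian; every subgroup of an abelian group is normal

Yes, normal subgroup


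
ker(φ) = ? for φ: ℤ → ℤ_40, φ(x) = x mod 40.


Kernel = preimage of identity
ker(φ) = {x ∈ ℤ : x ≡ 0 (mod 40)} = 40ℤ = {0, ±40, ±80, ...}

ker(φ) = 40ℤ


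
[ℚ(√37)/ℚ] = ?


√37 has minimal polynomial x² - 37 (irreducible over ℚ since 37 is squarefree)

[ℚ(√37)/ℚ] = 2


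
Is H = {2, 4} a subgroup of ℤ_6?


Subgroup test for H = {2, 4} in (ℤ_6, +):
(1) 0 ∈ H? No
(2) Closure: for all a,b ∈ H, (a+b) mod 6 ∈ H? No  [counterexample: 2 + 4 = 0 ∉ H]
(3) Inverses: for all a ∈ H, -a mod 6 ∈ H? Yes

No, H is not a subgroup of ℤ_6


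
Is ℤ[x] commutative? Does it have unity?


Polynomial ring over ℤ (an integral domain) is a commutative integral domain with unity 1
Commutative: Yes
Integral domain: Yes
Has unity: Yes

ℤ[x]: Commutative=Yes, Unity=Yes


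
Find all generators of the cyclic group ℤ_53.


g generates ℤ_n iff gcd(g,n) = 1
Prime factors of 53: 53
Generators are g ∈ {1,...,52} not divisible by any of these primes.
Generators: {1, 2, 3, 4, 5, 6, 7, 8, 9, 10, 11, 12, 13, 14, 15, 16, 17, 18, 19, 20, 21, 22, 23, 24, 25, 26, 27, 28, 29, 30, 31, 32, 33, 34, 35, 36, 37, 38, 39, 40, 41, 42, 43, 44, 45, 46, 47, 48, 49, 50, 51, 52}
Number of generators = φ(53) = 52

Generators of ℤ_53 = {1, 2, 3, 4, 5, 6, 7, 8, 9, 10, 11, 12, 13, 14, 15, 16, 17, 18, 19, 20, 21, 22, 23, 24, 25, 26, 27, 28, 29, 30, 31, 32, 33, 34, 35, 36, 37, 38, 39, 40, 41, 42, 43, 44, 45, 46, 47, 48, 49, 50, 51, 52}


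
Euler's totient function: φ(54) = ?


Factor n: 54 = 2 × 3^3
φ(n) = n · ∏(1 - 1/p) over distinct primes p | n
φ(54) = 54 · (1 - 1/2) · (1 - 1/3) = 18

φ(54) = 18


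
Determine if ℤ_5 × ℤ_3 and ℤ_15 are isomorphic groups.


Comparing ℤ_5 × ℤ_3 and ℤ_15:
gcd(5,3) = 1, so ℤ_5 × ℤ_3 ≅ ℤ_15 (CRT)

Yes, ℤ_5 × ℤ_3 ≅ ℤ_15


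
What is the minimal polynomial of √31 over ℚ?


√31 satisfies x² - 31 = 0, irreducible over ℚ since 31 is squarefree

Minimal polynomial: x² - 31


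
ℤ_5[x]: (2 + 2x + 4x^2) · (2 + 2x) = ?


Expand and collect like terms; reduce coefficients mod 5:
x^0: 2·2 = 4 ≡ 4 (mod 5)
x^1: 2·2 + 2·2 = 8 ≡ 3 (mod 5)
x^2: 2·2 + 4·2 = 12 ≡ 2 (mod 5)
x^3: 4·2 = 8 ≡ 3 (mod 5)
Result: 4 + 3x + 2x^2 + 3x^3

f · g = 4 + 3x + 2x^2 + 3x^3


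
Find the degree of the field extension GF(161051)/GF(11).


GF(161051) = GF(11^5), so the extension degree is 5

[GF(161051)/GF(11)] = 5


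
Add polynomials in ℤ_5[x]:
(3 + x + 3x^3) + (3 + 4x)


Add coefficients mod 5:
x^0: 3 + 3 = 1 (mod 5)
x^1: 1 + 4 = 0 (mod 5)
x^2: 0 + 0 = 0 (mod 5)
x^3: 3 + 0 = 3 (mod 5)
Result: 1 + 3x^3

f + g = 1 + 3x^3


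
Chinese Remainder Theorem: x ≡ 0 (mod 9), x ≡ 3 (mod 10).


m₁ = 9, m₂ = 10, gcd = 1, so CRT applies. M = m₁·m₂ = 90
Let M₁ = M/m₁ = 10, M₂ = M/m₂ = 9
Find y₁ ≡ M₁⁻¹ (mod m₁): 10⁻¹ ≡ 1 (mod 9)
Find y₂ ≡ M₂⁻¹ (mod m₂): 9⁻¹ ≡ 9 (mod 10)
x = a₁·M₁·y₁ + a₂·M₂·y₂ = 0·10·1 + 3·9·9 = 243
Reduce mod 90: x ≡ 63
Check: 63 mod 9 = 0 ✓, 63 mod 10 = 3 ✓

x ≡ 63 (mod 90)


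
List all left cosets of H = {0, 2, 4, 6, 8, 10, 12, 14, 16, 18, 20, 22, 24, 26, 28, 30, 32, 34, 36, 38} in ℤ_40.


H = {0, 2, 4, 6, 8, 10, 12, 14, 16, 18, 20, 22, 24, 26, 28, 30, 32, 34, 36, 38}, |H| = 20
Number of cosets = |G|/|H| = 40/20 = 2
0 + H = {0, 2, 4, 6, 8, 10, 12, 14, 16, 18, 20, 22, 24, 26, 28, 30, 32, 34, 36, 38}
1 + H = {1, 3, 5, 7, 9, 11, 13, 15, 17, 19, 21, 23, 25, 27, 29, 31, 33, 35, 37, 39}

Cosets: 0+H={0,2,4,6,8,10,12,14,16,18,20,22,24,26,28,30,32,34,36,38}; 1+H={1,3,5,7,9,11,13,15,17,19,21,23,25,27,29,31,33,35,37,39}


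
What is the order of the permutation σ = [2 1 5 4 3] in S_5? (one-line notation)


Cycle decomposition: (1 2) (3 5)
Cycle lengths: 2, 2
Order = lcm(2, 2) = 2

ord(σ) = 2


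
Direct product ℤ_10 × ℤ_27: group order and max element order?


|ℤ_10 × ℤ_27| = 10 × 27 = 270
Max element order = lcm(10,27) = 270
Cyclic? Yes (gcd=1)

|ℤ_10×ℤ_27| = 270, max element order = 270


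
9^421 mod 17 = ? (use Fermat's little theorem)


Fermat's little theorem: if p is prime and gcd(a,p)=1, then a^(p-1) ≡ 1 (mod p)
p = 17 is prime, gcd(9,17) = 1
Reduce exponent: 421 mod 16 = 5
So 9^421 ≡ 9^5 (mod 17)
9^5 mod 17 = 8

9^421 ≡ 8 (mod 17)


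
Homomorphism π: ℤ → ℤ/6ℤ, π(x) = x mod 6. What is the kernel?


Kernel = preimage of identity
ker(π) = multiples of 6 = 6ℤ

ker(π) = 6ℤ


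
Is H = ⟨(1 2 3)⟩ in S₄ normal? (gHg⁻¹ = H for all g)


H = ⟨(1 2 3)⟩ in S₄
(1 4)(1 2 3)(1 4)⁻¹ = (4 2 3) ∉ ⟨(1 2 3)⟩

No, not a normal subgroup


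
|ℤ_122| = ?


ℤ_n has n elements.

|ℤ_122| = 122


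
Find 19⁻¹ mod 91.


Use the extended Euclidean algorithm to write 1 = 19·s + 91·t; then s mod 91 is the inverse.
Euclidean algorithm:
  19 = 0·91 + 19
  91 = 4·19 + 15
  19 = 1·15 + 4
  15 = 3·4 + 3
  4 = 1·3 + 1
  3 = 3·1 + 0
gcd(19,91) = 1
Back-substitution gives: 19·(24) + 91·(-5) = 1
So 19⁻¹ ≡ 24 ≡ 24 (mod 91)
Check: 19 × 24 = 456 ≡ 1 (mod 91) ✓

19⁻¹ ≡ 24 (mod 91)


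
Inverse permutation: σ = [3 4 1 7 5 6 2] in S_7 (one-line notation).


To find σ⁻¹, swap domain and range:
σ(1) = 3 → σ⁻¹(3) = 1
σ(2) = 4 → σ⁻¹(4) = 2
σ(3) = 1 → σ⁻¹(1) = 3
σ(4) = 7 → σ⁻¹(7) = 4
σ(5) = 5 → σ⁻¹(5) = 5
σ(6) = 6 → σ⁻¹(6) = 6
σ(7) = 2 → σ⁻¹(2) = 7

σ⁻¹ = [3 7 1 2 5 6 4]


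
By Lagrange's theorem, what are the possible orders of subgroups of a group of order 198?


Lagrange's theorem: |H| divides |G|
|G| = 198
Divisors of 198: 1, 2, 3, 6, 9, 11, 18, 22, 33, 66, 99, 198

Possible subgroup orders: {1, 2, 3, 6, 9, 11, 18, 22, 33, 66, 99, 198}


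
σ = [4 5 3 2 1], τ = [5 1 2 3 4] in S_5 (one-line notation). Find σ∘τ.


σ∘τ: apply τ first, then σ
1 →τ 5 →σ 1
2 →τ 1 →σ 4
3 →τ 2 →σ 5
4 →τ 3 →σ 3
5 →τ 4 →σ 2

σ∘τ = [1 4 5 3 2]


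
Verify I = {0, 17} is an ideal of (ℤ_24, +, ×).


Check ideal conditions for I = {0, 17} in ℤ_24:
(1) I is an additive subgroup? No
(2) For r ∈ ℤ_24 and a ∈ I: r·a ∈ I? No  [counterexample: r=2, a=17, r·a mod 24 = 10 ∉ I]

No, I is not an ideal of ℤ_24


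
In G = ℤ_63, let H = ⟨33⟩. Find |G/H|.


|⟨33⟩| = n / gcd(33, 63) = 63 / 3 = 21
H is normal (ℤ_63 is abelian).
|G/H| = |G| / |H| = 63 / 21 = 3

|G/H| = 3


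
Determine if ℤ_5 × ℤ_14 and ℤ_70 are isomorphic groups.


Comparing ℤ_5 × ℤ_14 and ℤ_70:
gcd(5,14) = 1, so ℤ_5 × ℤ_14 ≅ ℤ_70 (CRT)

Yes, ℤ_5 × ℤ_14 ≅ ℤ_70


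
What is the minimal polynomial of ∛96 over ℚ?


∛96 satisfies x³ - 96 = 0, irreducible over ℚ (no rational root; 96 is not a perfect cube)

Minimal polynomial: x³ - 96


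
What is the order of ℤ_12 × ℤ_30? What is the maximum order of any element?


|ℤ_12 × ℤ_30| = 12 × 30 = 360
Max element order = lcm(12,30) = 60
Cyclic? No (gcd=6)

|ℤ_12×ℤ_30| = 360, max element order = 60


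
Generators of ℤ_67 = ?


g generates ℤ_n iff gcd(g,n) = 1
Prime factors of 67: 67
Generators are g ∈ {1,...,66} not divisible by any of these primes.
Generators: {1, 2, 3, 4, 5, 6, 7, 8, 9, 10, 11, 12, 13, 14, 15, 16, 17, 18, 19, 20, 21, 22, 23, 24, 25, 26, 27, 28, 29, 30, 31, 32, 33, 34, 35, 36, 37, 38, 39, 40, 41, 42, 43, 44, 45, 46, 47, 48, 49, 50, 51, 52, 53, 54, 55, 56, 57, 58, 59, 60, 61, 62, 63, 64, 65, 66}
Number of generators = φ(67) = 66

Generators of ℤ_67 = {1, 2, 3, 4, 5, 6, 7, 8, 9, 10, 11, 12, 13, 14, 15, 16, 17, 18, 19, 20, 21, 22, 23, 24, 25, 26, 27, 28, 29, 30, 31, 32, 33, 34, 35, 36, 37, 38, 39, 40, 41, 42, 43, 44, 45, 46, 47, 48, 49, 50, 51, 52, 53, 54, 55, 56, 57, 58, 59, 60, 61, 62, 63, 64, 65, 66}


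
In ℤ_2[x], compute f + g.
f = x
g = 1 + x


Add coefficients mod 2:
x^0: 0 + 1 = 1 (mod 2)
x^1: 1 + 1 = 0 (mod 2)
Result: 1

f + g = 1


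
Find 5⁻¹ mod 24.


Use the extended Euclidean algorithm to write 1 = 5·s + 24·t; then s mod 24 is the inverse.
Euclidean algorithm:
  5 = 0·24 + 5
  24 = 4·5 + 4
  5 = 1·4 + 1
  4 = 4·1 + 0
gcd(5,24) = 1
Back-substitution gives: 5·(5) + 24·(-1) = 1
So 5⁻¹ ≡ 5 ≡ 5 (mod 24)
Check: 5 × 5 = 25 ≡ 1 (mod 24) ✓

5⁻¹ ≡ 5 (mod 24)


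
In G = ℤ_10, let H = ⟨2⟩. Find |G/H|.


|⟨2⟩| = n / gcd(2, 10) = 10 / 2 = 5
H is normal (ℤ_10 is abelian).
|G/H| = |G| / |H| = 10 / 5 = 2

|G/H| = 2


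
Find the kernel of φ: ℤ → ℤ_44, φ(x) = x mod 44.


Kernel = preimage of identity
ker(φ) = {x ∈ ℤ : x ≡ 0 (mod 44)} = 44ℤ = {0, ±44, ±88, ...}

ker(φ) = 44ℤ


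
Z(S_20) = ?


Z(G) = {g ∈ G | gx = xg for all x ∈ G}
S_n is non-abelian for n ≥ 3; Z(S_20) is trivial

Z(S_20) = {e}


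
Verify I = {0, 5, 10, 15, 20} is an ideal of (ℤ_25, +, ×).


Check ideal conditions for I = {0, 5, 10, 15, 20} in ℤ_25:
(1) I is an additive subgroup? Yes
(2) For r ∈ ℤ_25 and a ∈ I: r·a ∈ I? Yes

Yes, I is an ideal of ℤ_25


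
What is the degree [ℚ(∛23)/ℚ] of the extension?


∛23 has minimal polynomial x³ - 23 (irreducible over ℚ since 23 is not a perfect cube)

[ℚ(∛23)/ℚ] = 3


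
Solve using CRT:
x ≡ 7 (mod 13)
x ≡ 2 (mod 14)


m₁ = 13, m₂ = 14, gcd = 1, so CRT applies. M = m₁·m₂ = 182
Let M₁ = M/m₁ = 14, M₂ = M/m₂ = 13
Find y₁ ≡ M₁⁻¹ (mod m₁): 14⁻¹ ≡ 1 (mod 13)
Find y₂ ≡ M₂⁻¹ (mod m₂): 13⁻¹ ≡ 13 (mod 14)
x = a₁·M₁·y₁ + a₂·M₂·y₂ = 7·14·1 + 2·13·13 = 436
Reduce mod 182: x ≡ 72
Check: 72 mod 13 = 7 ✓, 72 mod 14 = 2 ✓

x ≡ 72 (mod 182)
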